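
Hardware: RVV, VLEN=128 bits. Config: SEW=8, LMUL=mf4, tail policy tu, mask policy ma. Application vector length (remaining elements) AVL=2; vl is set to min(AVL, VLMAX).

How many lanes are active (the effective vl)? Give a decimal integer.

VLMAX = VLEN×LMUL/SEW = 128×1/4/8 = 4
AVL=2 ≤ VLMAX=4, so vl = 2

vl = 2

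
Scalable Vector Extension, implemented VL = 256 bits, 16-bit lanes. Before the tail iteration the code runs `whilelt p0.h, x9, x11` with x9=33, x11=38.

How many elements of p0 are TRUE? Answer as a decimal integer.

vl = 5

lane count: 256 div 16 = 16
whilelt: lane j active iff 33+j < 38 → j < 5 → 5 active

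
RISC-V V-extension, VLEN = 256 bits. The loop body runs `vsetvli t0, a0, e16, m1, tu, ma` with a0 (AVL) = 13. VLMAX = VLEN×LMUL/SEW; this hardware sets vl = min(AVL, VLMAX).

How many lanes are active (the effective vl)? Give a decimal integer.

lanes per group: 256·1/16 = 16
vl ← min(13, 16) = 13

vl = 13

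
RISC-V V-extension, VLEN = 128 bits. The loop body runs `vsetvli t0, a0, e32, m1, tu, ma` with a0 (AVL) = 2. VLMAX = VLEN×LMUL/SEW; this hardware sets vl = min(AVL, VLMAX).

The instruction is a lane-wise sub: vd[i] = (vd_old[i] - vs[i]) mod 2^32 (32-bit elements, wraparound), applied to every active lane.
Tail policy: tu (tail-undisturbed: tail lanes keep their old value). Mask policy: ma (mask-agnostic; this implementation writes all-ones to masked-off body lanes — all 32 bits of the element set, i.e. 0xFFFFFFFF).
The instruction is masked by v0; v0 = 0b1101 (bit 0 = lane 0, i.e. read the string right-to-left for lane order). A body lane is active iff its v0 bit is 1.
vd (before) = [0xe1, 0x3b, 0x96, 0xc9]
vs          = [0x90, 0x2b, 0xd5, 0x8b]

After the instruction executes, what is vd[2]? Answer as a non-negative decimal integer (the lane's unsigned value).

VLMAX = VLEN×LMUL/SEW = 128×1/32 = 4
vl = min(AVL, VLMAX) = min(2, 4) = 2
lane  0: sub(0xe1,0x90) ⇒ 0x51
lane  1: mask-off/ones ⇒ 0xffffffff
lane  2: tail/keep ⇒ 0x96
lane  3: tail/keep ⇒ 0xc9

vd[2] = 150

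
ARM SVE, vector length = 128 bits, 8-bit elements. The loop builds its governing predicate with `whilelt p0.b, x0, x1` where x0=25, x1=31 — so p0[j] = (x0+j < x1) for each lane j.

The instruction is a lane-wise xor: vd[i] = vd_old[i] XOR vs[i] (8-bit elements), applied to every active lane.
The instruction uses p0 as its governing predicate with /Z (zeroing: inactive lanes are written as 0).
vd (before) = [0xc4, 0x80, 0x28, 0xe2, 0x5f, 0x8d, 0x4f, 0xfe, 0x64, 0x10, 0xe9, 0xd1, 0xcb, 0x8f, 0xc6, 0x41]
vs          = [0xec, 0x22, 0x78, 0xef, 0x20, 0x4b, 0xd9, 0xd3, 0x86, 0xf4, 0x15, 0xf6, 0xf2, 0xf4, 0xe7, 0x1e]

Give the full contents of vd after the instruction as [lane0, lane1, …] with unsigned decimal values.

128-bit reg / 8-bit elem → 16 lanes
whilelt: lane j active iff 25+j < 31 → j < 6 → 6 active
vd[0] xor(0xc4,0xec) -> 0x28
vd[1] xor(0x80,0x22) -> 0xa2
vd[2] xor(0x28,0x78) -> 0x50
vd[3] xor(0xe2,0xef) -> 0x0d
vd[4] xor(0x5f,0x20) -> 0x7f
vd[5] xor(0x8d,0x4b) -> 0xc6
vd[6] tail/zero -> 0x00
vd[7] tail/zero -> 0x00
vd[8] tail/zero -> 0x00
vd[9] tail/zero -> 0x00
vd[10] tail/zero -> 0x00
vd[11] tail/zero -> 0x00
vd[12] tail/zero -> 0x00
vd[13] tail/zero -> 0x00
vd[14] tail/zero -> 0x00
vd[15] tail/zero -> 0x00

vd = [40, 162, 80, 13, 127, 198, 0, 0, 0, 0, 0, 0, 0, 0, 0, 0]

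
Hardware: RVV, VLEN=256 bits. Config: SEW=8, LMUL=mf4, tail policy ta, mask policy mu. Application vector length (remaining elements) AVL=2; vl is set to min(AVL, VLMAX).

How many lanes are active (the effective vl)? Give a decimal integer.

vl = 2

lanes per group: 256·1/4/8 = 8
AVL=2 ≤ VLMAX=8, so vl = 2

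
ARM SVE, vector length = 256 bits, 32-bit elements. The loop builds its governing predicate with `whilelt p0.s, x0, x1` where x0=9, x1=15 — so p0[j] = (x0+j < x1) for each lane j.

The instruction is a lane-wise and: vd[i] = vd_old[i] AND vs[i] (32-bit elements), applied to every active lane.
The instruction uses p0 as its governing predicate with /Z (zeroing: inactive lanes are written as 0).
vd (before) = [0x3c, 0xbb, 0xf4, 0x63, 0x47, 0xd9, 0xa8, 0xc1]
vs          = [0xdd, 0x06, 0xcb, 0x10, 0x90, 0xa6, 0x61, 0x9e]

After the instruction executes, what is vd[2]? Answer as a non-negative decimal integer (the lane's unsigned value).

256-bit reg / 32-bit elem → 8 lanes
whilelt: lane j active iff 9+j < 15 → j < 6 → 6 active
vd[0] and(0x3c,0xdd) -> 0x1c
vd[1] and(0xbb,0x06) -> 0x02
vd[2] and(0xf4,0xcb) -> 0xc0
vd[3] and(0x63,0x10) -> 0x00
vd[4] and(0x47,0x90) -> 0x00
vd[5] and(0xd9,0xa6) -> 0x80
vd[6] tail/zero -> 0x00
vd[7] tail/zero -> 0x00

vd[2] = 192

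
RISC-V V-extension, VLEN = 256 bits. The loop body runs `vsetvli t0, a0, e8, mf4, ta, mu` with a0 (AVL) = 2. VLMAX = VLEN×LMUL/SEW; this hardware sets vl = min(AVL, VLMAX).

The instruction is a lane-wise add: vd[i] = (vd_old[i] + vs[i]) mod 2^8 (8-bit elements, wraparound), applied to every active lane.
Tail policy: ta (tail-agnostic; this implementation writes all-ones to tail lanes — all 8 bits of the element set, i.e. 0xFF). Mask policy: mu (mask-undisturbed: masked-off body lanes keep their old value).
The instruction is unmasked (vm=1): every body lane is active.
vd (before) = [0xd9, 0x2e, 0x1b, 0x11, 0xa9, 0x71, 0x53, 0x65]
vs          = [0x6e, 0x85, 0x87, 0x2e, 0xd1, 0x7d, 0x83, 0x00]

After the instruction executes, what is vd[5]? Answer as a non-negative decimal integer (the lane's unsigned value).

vd[5] = 255

VLMAX = (256 × 1/4) / 8 = 8 lanes
vl ← min(2, 8) = 2
vd[0] add(0xd9,0x6e) -> 0x47
vd[1] add(0x2e,0x85) -> 0xb3
vd[2] tail/ones -> 0xff
vd[3] tail/ones -> 0xff
vd[4] tail/ones -> 0xff
vd[5] tail/ones -> 0xff
vd[6] tail/ones -> 0xff
vd[7] tail/ones -> 0xff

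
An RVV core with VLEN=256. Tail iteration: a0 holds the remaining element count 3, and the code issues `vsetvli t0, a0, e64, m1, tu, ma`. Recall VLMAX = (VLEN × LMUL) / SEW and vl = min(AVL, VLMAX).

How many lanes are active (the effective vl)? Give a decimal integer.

vl = 3

VLMAX = VLEN×LMUL/SEW = 256×1/64 = 4
vl ← min(3, 4) = 3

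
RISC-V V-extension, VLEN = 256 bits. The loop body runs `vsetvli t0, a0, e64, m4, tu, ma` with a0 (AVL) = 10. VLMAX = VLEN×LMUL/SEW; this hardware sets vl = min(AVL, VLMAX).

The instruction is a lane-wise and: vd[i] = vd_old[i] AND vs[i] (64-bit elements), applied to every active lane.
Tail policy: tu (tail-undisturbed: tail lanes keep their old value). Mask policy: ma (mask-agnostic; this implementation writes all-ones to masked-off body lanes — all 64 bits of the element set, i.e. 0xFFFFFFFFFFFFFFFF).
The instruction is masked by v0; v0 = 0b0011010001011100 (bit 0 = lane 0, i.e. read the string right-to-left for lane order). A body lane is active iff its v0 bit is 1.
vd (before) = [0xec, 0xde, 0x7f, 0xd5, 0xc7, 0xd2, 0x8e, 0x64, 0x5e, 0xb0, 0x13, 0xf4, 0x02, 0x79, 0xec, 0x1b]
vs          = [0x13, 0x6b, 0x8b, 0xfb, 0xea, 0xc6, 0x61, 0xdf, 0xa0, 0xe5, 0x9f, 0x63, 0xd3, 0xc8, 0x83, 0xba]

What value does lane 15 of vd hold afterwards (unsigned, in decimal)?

VLMAX = (256 × 4) / 64 = 16 lanes
AVL=10 ≤ VLMAX=16, so vl = 10
lane  0: mask-off/ones ⇒ 0xffffffffffffffff
lane  1: mask-off/ones ⇒ 0xffffffffffffffff
lane  2: and(0x7f,0x8b) ⇒ 0x0b
lane  3: and(0xd5,0xfb) ⇒ 0xd1
lane  4: and(0xc7,0xea) ⇒ 0xc2
lane  5: mask-off/ones ⇒ 0xffffffffffffffff
lane  6: and(0x8e,0x61) ⇒ 0x00
lane  7: mask-off/ones ⇒ 0xffffffffffffffff
lane  8: mask-off/ones ⇒ 0xffffffffffffffff
lane  9: mask-off/ones ⇒ 0xffffffffffffffff
lane 10: tail/keep ⇒ 0x13
lane 11: tail/keep ⇒ 0xf4
lane 12: tail/keep ⇒ 0x02
lane 13: tail/keep ⇒ 0x79
lane 14: tail/keep ⇒ 0xec
lane 15: tail/keep ⇒ 0x1b

vd[15] = 27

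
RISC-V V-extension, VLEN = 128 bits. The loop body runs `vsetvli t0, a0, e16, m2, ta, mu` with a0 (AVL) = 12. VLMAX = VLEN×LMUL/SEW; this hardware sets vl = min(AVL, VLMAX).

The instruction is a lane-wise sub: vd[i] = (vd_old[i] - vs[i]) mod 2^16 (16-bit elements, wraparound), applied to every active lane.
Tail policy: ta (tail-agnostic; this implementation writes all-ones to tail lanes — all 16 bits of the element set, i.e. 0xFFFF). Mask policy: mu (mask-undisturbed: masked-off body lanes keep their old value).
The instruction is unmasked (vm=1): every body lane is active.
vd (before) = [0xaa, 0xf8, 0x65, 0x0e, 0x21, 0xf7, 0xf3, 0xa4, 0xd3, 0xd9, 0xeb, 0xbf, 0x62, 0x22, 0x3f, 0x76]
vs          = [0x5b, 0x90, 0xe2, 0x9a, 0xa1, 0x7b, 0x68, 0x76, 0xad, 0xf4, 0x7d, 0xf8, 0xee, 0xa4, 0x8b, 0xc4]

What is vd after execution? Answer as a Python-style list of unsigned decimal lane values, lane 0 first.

VLMAX = VLEN×LMUL/SEW = 128×2/16 = 16
AVL=12 ≤ VLMAX=16, so vl = 12
  i=0: sub(0xaa,0x5b) → 79
  i=1: sub(0xf8,0x90) → 104
  i=2: sub(0x65,0xe2) → 65411
  i=3: sub(0x0e,0x9a) → 65396
  i=4: sub(0x21,0xa1) → 65408
  i=5: sub(0xf7,0x7b) → 124
  i=6: sub(0xf3,0x68) → 139
  i=7: sub(0xa4,0x76) → 46
  i=8: sub(0xd3,0xad) → 38
  i=9: sub(0xd9,0xf4) → 65509
  i=10: sub(0xeb,0x7d) → 110
  i=11: sub(0xbf,0xf8) → 65479
  i=12: tail/ones → 65535
  i=13: tail/ones → 65535
  i=14: tail/ones → 65535
  i=15: tail/ones → 65535

vd = [79, 104, 65411, 65396, 65408, 124, 139, 46, 38, 65509, 110, 65479, 65535, 65535, 65535, 65535]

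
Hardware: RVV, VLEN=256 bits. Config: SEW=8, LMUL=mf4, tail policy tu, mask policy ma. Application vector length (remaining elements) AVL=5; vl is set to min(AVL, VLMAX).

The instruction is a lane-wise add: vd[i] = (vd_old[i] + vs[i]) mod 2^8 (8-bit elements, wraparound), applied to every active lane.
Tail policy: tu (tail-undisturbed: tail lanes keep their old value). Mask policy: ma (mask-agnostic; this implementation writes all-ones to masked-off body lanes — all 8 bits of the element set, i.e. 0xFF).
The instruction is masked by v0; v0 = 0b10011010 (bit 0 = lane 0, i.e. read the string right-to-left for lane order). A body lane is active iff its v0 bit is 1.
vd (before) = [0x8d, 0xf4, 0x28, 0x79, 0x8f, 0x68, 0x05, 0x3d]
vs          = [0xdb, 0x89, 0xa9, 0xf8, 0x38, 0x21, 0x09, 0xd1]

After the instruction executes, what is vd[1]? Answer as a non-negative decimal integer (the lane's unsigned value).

VLMAX = VLEN×LMUL/SEW = 256×1/4/8 = 8
vl = min(AVL, VLMAX) = min(5, 8) = 5
lane  0: mask-off/ones ⇒ 0xff
lane  1: add(0xf4,0x89) ⇒ 0x7d
lane  2: mask-off/ones ⇒ 0xff
lane  3: add(0x79,0xf8) ⇒ 0x71
lane  4: add(0x8f,0x38) ⇒ 0xc7
lane  5: tail/keep ⇒ 0x68
lane  6: tail/keep ⇒ 0x05
lane  7: tail/keep ⇒ 0x3d

vd[1] = 125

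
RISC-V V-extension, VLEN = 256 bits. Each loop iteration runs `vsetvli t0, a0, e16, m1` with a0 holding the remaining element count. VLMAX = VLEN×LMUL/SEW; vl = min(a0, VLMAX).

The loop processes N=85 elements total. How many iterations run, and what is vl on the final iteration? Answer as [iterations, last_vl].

VLMAX = (256 × 1) / 16 = 16 lanes
N=85: ⌈85/16⌉ = 6 iters; last vl = 85 − 5×16 = 5

[iterations, last_vl] = [6, 5]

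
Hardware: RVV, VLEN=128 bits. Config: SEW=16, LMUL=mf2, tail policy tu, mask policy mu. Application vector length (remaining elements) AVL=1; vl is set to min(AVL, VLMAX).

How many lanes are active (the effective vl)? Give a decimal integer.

vl = 1

VLMAX = (128 × 1/2) / 16 = 4 lanes
AVL=1 ≤ VLMAX=4, so vl = 1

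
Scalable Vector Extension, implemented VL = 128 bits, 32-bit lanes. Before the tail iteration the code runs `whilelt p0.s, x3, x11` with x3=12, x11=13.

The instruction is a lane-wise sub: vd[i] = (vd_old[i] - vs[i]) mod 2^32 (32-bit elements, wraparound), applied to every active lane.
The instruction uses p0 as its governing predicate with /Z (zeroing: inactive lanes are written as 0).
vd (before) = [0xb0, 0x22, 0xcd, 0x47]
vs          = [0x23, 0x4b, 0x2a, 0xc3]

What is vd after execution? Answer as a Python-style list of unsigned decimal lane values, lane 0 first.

lane count: 128 div 32 = 4
p0[j] = (12+j < 13); true for j=0..0 → 1 lanes set
  i=0: sub(0xb0,0x23) → 141
  i=1: tail/zero → 0
  i=2: tail/zero → 0
  i=3: tail/zero → 0

vd = [141, 0, 0, 0]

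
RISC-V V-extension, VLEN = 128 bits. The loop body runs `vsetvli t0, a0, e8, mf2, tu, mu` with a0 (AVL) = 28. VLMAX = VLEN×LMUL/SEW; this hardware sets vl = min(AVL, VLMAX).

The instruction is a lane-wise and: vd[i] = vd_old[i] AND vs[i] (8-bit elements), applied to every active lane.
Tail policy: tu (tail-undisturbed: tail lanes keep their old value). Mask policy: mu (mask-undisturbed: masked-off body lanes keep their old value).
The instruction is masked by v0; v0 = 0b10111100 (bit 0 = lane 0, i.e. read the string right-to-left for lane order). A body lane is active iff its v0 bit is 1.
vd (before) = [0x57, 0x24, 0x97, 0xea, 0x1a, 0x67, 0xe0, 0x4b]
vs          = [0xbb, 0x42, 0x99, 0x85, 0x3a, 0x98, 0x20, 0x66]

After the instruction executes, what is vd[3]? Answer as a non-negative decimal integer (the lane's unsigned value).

VLMAX = VLEN×LMUL/SEW = 128×1/2/8 = 8
vl = min(AVL, VLMAX) = min(28, 8) = 8
lane  0: mask-off/keep ⇒ 0x57
lane  1: mask-off/keep ⇒ 0x24
lane  2: and(0x97,0x99) ⇒ 0x91
lane  3: and(0xea,0x85) ⇒ 0x80
lane  4: and(0x1a,0x3a) ⇒ 0x1a
lane  5: and(0x67,0x98) ⇒ 0x00
lane  6: mask-off/keep ⇒ 0xe0
lane  7: and(0x4b,0x66) ⇒ 0x42

vd[3] = 128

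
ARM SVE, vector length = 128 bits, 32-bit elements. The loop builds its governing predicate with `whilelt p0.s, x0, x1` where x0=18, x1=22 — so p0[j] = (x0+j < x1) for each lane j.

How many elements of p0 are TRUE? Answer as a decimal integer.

vl = 4

register lanes = 128/32 = 4
whilelt: lane j active iff 18+j < 22 → j < 4 → 4 active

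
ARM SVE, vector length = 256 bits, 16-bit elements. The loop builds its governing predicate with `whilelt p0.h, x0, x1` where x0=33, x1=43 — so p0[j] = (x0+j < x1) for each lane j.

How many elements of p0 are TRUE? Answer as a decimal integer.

lane count: 256 div 16 = 16
active while 33+j < 43, i.e. j ∈ [0,10) capped at 16 ⇒ 10

vl = 10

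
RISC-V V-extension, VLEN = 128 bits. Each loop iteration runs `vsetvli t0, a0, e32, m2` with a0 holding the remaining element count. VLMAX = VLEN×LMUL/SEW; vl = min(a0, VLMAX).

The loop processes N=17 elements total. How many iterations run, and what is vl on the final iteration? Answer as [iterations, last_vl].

VLMAX = (128 × 2) / 32 = 8 lanes
N=17: ⌈17/8⌉ = 3 iters; last vl = 17 − 2×8 = 1

[iterations, last_vl] = [3, 1]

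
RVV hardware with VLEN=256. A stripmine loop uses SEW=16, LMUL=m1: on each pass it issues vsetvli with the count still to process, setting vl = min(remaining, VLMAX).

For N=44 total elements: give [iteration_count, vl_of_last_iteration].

[iterations, last_vl] = [3, 12]

VLMAX = (256 × 1) / 16 = 16 lanes
iterations = ceil(44/16) = 3; final-pass vl = 12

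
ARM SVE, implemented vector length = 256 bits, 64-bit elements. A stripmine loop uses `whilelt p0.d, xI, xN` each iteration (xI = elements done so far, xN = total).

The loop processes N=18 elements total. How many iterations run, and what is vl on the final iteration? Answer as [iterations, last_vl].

[iterations, last_vl] = [5, 2]

256-bit reg / 64-bit elem → 4 lanes
N=18: ⌈18/4⌉ = 5 iters; last vl = 18 − 4×4 = 2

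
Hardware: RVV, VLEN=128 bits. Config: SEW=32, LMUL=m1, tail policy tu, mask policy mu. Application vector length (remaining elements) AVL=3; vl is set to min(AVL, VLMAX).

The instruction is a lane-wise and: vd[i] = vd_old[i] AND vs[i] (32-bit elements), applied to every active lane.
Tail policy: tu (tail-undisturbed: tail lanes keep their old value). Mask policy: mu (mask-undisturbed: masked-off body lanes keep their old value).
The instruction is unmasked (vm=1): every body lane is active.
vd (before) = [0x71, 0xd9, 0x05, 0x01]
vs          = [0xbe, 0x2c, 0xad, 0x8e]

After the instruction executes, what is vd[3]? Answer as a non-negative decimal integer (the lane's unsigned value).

VLMAX = (128 × 1) / 32 = 4 lanes
vl = min(AVL, VLMAX) = min(3, 4) = 3
vd[0] and(0x71,0xbe) -> 0x30
vd[1] and(0xd9,0x2c) -> 0x08
vd[2] and(0x05,0xad) -> 0x05
vd[3] tail/keep -> 0x01

vd[3] = 1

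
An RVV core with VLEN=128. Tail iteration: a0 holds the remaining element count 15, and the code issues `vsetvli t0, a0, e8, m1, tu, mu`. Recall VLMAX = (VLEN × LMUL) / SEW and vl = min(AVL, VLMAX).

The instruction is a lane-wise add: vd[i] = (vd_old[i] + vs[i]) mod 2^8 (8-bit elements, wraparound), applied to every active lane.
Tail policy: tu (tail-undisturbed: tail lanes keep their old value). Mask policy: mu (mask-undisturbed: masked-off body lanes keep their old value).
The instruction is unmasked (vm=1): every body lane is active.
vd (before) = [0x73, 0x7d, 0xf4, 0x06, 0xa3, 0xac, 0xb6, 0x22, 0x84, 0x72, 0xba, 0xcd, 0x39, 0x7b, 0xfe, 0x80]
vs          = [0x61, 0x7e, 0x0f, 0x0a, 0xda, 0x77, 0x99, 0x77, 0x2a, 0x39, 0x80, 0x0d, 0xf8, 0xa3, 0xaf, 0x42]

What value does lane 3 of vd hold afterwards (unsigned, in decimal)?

VLMAX = (128 × 1) / 8 = 16 lanes
vl = min(AVL, VLMAX) = min(15, 16) = 15
[0] add(0x73,0x61) = 0xd4
[1] add(0x7d,0x7e) = 0xfb
[2] add(0xf4,0x0f) = 0x03
[3] add(0x06,0x0a) = 0x10
[4] add(0xa3,0xda) = 0x7d
[5] add(0xac,0x77) = 0x23
[6] add(0xb6,0x99) = 0x4f
[7] add(0x22,0x77) = 0x99
[8] add(0x84,0x2a) = 0xae
[9] add(0x72,0x39) = 0xab
[10] add(0xba,0x80) = 0x3a
[11] add(0xcd,0x0d) = 0xda
[12] add(0x39,0xf8) = 0x31
[13] add(0x7b,0xa3) = 0x1e
[14] add(0xfe,0xaf) = 0xad
[15] tail/keep = 0x80

vd[3] = 16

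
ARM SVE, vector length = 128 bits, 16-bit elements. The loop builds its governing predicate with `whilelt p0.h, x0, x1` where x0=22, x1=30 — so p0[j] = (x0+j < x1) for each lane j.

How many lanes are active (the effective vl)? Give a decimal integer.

register lanes = 128/16 = 8
whilelt: lane j active iff 22+j < 30 → j < 8 → 8 active

vl = 8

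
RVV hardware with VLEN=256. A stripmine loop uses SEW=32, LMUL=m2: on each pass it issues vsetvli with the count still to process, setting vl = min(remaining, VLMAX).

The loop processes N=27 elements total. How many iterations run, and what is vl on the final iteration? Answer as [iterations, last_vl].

[iterations, last_vl] = [2, 11]

lanes per group: 256·2/32 = 16
27 elements at 16/iter → 2 passes, remainder 11 on the last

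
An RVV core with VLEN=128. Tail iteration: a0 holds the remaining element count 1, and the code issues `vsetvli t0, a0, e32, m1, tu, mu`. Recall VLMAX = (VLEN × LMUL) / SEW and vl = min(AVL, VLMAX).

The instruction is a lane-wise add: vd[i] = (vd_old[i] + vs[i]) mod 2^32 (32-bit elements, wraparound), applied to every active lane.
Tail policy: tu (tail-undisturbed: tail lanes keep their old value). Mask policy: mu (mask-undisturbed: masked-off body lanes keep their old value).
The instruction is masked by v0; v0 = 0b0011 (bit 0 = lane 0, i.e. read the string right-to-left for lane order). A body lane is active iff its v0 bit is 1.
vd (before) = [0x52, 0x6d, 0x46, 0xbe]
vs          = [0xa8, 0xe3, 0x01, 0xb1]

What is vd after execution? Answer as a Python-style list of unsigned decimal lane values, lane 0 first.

vd = [250, 109, 70, 190]

lanes per group: 128·1/32 = 4
AVL=1 ≤ VLMAX=4, so vl = 1
  i=0: add(0x52,0xa8) → 250
  i=1: tail/keep → 109
  i=2: tail/keep → 70
  i=3: tail/keep → 190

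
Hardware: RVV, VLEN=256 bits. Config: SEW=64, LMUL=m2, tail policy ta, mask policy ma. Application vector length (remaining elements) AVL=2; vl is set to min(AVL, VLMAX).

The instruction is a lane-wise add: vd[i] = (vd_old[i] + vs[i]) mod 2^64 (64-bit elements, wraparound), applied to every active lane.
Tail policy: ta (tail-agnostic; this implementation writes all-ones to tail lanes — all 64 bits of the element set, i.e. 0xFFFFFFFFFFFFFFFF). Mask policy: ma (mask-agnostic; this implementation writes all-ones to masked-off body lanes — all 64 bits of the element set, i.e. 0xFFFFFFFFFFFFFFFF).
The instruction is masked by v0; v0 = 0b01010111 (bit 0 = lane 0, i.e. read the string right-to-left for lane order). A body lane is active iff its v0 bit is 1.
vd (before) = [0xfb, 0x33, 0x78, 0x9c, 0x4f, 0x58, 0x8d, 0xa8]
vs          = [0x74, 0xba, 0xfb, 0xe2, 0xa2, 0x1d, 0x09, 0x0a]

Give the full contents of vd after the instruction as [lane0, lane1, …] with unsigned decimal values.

vd = [367, 237, 18446744073709551615, 18446744073709551615, 18446744073709551615, 18446744073709551615, 18446744073709551615, 18446744073709551615]

VLMAX = (256 × 2) / 64 = 8 lanes
AVL=2 ≤ VLMAX=8, so vl = 2
[0] add(0xfb,0x74) = 0x16f
[1] add(0x33,0xba) = 0xed
[2] tail/ones = 0xffffffffffffffff
[3] tail/ones = 0xffffffffffffffff
[4] tail/ones = 0xffffffffffffffff
[5] tail/ones = 0xffffffffffffffff
[6] tail/ones = 0xffffffffffffffff
[7] tail/ones = 0xffffffffffffffff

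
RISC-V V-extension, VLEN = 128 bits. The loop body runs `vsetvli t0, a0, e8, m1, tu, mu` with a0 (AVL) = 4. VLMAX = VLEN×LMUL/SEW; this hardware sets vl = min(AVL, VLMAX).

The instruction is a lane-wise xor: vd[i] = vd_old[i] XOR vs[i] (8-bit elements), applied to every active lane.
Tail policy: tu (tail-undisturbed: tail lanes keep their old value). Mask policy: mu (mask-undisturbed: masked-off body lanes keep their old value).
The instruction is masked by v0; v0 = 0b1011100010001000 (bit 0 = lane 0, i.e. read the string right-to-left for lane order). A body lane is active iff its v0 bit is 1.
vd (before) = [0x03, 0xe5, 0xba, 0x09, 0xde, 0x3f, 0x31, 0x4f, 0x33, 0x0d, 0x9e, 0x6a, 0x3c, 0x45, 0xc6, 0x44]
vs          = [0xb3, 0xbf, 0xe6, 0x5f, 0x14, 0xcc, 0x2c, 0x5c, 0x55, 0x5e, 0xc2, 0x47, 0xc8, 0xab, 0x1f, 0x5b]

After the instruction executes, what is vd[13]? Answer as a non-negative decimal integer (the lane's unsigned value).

VLMAX = (128 × 1) / 8 = 16 lanes
vl ← min(4, 16) = 4
lane  0: mask-off/keep ⇒ 0x03
lane  1: mask-off/keep ⇒ 0xe5
lane  2: mask-off/keep ⇒ 0xba
lane  3: xor(0x09,0x5f) ⇒ 0x56
lane  4: tail/keep ⇒ 0xde
lane  5: tail/keep ⇒ 0x3f
lane  6: tail/keep ⇒ 0x31
lane  7: tail/keep ⇒ 0x4f
lane  8: tail/keep ⇒ 0x33
lane  9: tail/keep ⇒ 0x0d
lane 10: tail/keep ⇒ 0x9e
lane 11: tail/keep ⇒ 0x6a
lane 12: tail/keep ⇒ 0x3c
lane 13: tail/keep ⇒ 0x45
lane 14: tail/keep ⇒ 0xc6
lane 15: tail/keep ⇒ 0x44

vd[13] = 69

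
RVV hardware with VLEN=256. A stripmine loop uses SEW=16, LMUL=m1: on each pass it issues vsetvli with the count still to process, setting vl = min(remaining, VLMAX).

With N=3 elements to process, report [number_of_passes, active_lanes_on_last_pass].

lanes per group: 256·1/16 = 16
iterations = ceil(3/16) = 1; final-pass vl = 3

[iterations, last_vl] = [1, 3]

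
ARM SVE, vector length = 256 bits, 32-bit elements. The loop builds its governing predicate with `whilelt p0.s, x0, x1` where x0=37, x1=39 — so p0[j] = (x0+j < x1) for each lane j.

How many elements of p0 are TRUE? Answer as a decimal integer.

lane count: 256 div 32 = 8
whilelt: lane j active iff 37+j < 39 → j < 2 → 2 active

vl = 2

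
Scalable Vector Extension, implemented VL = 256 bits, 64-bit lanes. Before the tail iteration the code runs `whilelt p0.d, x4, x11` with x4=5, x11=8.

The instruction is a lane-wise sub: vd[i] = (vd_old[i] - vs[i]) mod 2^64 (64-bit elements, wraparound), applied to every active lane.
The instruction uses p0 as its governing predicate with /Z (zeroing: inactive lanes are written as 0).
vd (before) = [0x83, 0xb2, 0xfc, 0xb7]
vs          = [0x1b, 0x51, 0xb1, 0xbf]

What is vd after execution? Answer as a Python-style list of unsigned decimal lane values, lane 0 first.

vd = [104, 97, 75, 0]

register lanes = 256/64 = 4
whilelt: lane j active iff 5+j < 8 → j < 3 → 3 active
[0] sub(0x83,0x1b) = 0x68
[1] sub(0xb2,0x51) = 0x61
[2] sub(0xfc,0xb1) = 0x4b
[3] tail/zero = 0x00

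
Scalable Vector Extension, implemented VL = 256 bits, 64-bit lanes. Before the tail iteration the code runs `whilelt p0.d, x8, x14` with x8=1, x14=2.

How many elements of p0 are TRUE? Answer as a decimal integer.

256-bit reg / 64-bit elem → 4 lanes
whilelt: lane j active iff 1+j < 2 → j < 1 → 1 active

vl = 1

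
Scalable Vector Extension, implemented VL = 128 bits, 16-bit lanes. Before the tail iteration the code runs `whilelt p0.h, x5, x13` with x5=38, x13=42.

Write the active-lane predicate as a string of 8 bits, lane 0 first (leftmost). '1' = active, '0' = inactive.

register lanes = 128/16 = 8
p0[j] = (38+j < 42); true for j=0..3 → 4 lanes set
bits (lane 0 leftmost): 11110000

predicate = 11110000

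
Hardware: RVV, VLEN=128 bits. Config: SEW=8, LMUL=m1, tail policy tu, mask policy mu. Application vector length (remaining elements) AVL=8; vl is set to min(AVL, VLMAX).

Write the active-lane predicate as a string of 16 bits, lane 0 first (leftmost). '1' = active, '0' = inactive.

predicate = 1111111100000000

VLMAX = (128 × 1) / 8 = 16 lanes
AVL=8 ≤ VLMAX=16, so vl = 8
bits (lane 0 leftmost): 1111111100000000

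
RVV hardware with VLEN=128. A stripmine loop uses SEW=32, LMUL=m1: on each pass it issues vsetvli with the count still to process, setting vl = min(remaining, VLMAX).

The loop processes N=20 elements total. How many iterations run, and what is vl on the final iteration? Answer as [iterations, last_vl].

[iterations, last_vl] = [5, 4]

lanes per group: 128·1/32 = 4
N=20: ⌈20/4⌉ = 5 iters; last vl = 20 − 4×4 = 4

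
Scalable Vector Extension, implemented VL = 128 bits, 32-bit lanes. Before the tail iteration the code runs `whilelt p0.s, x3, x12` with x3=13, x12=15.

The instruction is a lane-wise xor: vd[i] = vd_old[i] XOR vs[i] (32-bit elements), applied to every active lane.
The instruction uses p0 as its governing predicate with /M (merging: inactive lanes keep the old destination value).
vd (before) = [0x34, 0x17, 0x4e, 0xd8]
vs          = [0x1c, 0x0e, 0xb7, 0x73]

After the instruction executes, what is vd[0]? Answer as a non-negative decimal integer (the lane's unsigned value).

128-bit reg / 32-bit elem → 4 lanes
active while 13+j < 15, i.e. j ∈ [0,2) capped at 4 ⇒ 2
vd[0] xor(0x34,0x1c) -> 0x28
vd[1] xor(0x17,0x0e) -> 0x19
vd[2] tail/keep -> 0x4e
vd[3] tail/keep -> 0xd8

vd[0] = 40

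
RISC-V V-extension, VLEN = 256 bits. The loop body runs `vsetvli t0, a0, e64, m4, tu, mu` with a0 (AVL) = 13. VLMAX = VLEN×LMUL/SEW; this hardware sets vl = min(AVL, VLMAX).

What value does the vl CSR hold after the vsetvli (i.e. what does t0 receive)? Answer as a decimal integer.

vl = 13

lanes per group: 256·4/64 = 16
vl = min(AVL, VLMAX) = min(13, 16) = 13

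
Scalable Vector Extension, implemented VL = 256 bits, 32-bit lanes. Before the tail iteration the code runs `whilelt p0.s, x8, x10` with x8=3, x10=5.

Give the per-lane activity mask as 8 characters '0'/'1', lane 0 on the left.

predicate = 11000000

register lanes = 256/32 = 8
p0[j] = (3+j < 5); true for j=0..1 → 2 lanes set
bits (lane 0 leftmost): 11000000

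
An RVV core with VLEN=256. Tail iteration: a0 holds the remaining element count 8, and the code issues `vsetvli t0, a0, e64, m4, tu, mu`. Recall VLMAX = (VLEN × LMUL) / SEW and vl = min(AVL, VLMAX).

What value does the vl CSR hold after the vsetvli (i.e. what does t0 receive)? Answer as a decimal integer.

VLMAX = VLEN×LMUL/SEW = 256×4/64 = 16
vl = min(AVL, VLMAX) = min(8, 16) = 8

vl = 8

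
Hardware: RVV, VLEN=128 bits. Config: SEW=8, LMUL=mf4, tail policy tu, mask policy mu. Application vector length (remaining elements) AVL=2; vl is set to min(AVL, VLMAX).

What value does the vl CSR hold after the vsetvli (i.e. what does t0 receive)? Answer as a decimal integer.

VLMAX = VLEN×LMUL/SEW = 128×1/4/8 = 4
vl ← min(2, 4) = 2

vl = 2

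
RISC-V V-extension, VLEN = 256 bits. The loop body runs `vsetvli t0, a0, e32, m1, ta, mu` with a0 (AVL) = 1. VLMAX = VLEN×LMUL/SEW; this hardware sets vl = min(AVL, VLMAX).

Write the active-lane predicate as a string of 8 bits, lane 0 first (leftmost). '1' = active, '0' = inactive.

predicate = 10000000

VLMAX = (256 × 1) / 32 = 8 lanes
vl = min(AVL, VLMAX) = min(1, 8) = 1
bits (lane 0 leftmost): 10000000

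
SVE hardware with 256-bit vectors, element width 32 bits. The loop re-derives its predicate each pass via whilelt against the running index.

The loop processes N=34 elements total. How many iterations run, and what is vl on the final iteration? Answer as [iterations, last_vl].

[iterations, last_vl] = [5, 2]

256-bit reg / 32-bit elem → 8 lanes
N=34: ⌈34/8⌉ = 5 iters; last vl = 34 − 4×8 = 2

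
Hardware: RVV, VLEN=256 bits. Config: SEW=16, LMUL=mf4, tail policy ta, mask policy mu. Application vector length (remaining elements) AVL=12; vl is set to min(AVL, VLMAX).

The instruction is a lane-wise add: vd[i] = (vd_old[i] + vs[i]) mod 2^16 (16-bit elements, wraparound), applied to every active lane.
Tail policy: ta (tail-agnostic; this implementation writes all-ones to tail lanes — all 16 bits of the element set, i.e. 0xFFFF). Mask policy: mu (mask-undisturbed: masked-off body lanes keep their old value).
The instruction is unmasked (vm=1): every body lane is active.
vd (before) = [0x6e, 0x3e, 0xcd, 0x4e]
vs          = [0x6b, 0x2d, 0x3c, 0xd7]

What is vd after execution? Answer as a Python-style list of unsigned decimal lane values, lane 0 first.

vd = [217, 107, 265, 293]

lanes per group: 256·1/4/16 = 4
AVL=12 > VLMAX=4, so vl = 4
lane  0: add(0x6e,0x6b) ⇒ 0xd9
lane  1: add(0x3e,0x2d) ⇒ 0x6b
lane  2: add(0xcd,0x3c) ⇒ 0x109
lane  3: add(0x4e,0xd7) ⇒ 0x125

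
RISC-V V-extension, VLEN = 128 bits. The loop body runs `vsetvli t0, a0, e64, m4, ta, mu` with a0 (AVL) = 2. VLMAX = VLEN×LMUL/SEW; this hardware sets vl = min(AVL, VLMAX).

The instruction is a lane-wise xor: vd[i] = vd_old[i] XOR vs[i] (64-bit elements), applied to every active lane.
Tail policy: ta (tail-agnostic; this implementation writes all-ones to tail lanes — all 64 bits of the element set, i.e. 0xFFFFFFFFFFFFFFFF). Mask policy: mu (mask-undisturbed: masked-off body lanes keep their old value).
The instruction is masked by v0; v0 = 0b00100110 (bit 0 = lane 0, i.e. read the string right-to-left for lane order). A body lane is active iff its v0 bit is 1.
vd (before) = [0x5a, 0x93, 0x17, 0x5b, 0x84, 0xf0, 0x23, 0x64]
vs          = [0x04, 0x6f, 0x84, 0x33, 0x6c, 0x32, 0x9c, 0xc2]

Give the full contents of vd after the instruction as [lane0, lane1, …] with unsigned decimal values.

VLMAX = VLEN×LMUL/SEW = 128×4/64 = 8
vl = min(AVL, VLMAX) = min(2, 8) = 2
[0] mask-off/keep = 0x5a
[1] xor(0x93,0x6f) = 0xfc
[2] tail/ones = 0xffffffffffffffff
[3] tail/ones = 0xffffffffffffffff
[4] tail/ones = 0xffffffffffffffff
[5] tail/ones = 0xffffffffffffffff
[6] tail/ones = 0xffffffffffffffff
[7] tail/ones = 0xffffffffffffffff

vd = [90, 252, 18446744073709551615, 18446744073709551615, 18446744073709551615, 18446744073709551615, 18446744073709551615, 18446744073709551615]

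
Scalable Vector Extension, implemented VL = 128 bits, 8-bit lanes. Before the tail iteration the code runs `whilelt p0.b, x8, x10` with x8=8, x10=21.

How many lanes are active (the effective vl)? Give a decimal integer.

vl = 13

register lanes = 128/8 = 16
active while 8+j < 21, i.e. j ∈ [0,13) capped at 16 ⇒ 13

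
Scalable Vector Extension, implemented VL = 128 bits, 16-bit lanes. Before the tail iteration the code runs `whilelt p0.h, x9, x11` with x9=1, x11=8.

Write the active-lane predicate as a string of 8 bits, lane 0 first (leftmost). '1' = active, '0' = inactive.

lane count: 128 div 16 = 8
active while 1+j < 8, i.e. j ∈ [0,7) capped at 8 ⇒ 7
bits (lane 0 leftmost): 11111110

predicate = 11111110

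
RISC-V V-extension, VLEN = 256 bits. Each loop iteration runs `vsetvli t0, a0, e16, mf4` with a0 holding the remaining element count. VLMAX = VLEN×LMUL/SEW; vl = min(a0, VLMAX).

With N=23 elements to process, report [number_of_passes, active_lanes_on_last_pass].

[iterations, last_vl] = [6, 3]

VLMAX = (256 × 1/4) / 16 = 4 lanes
iterations = ceil(23/4) = 6; final-pass vl = 3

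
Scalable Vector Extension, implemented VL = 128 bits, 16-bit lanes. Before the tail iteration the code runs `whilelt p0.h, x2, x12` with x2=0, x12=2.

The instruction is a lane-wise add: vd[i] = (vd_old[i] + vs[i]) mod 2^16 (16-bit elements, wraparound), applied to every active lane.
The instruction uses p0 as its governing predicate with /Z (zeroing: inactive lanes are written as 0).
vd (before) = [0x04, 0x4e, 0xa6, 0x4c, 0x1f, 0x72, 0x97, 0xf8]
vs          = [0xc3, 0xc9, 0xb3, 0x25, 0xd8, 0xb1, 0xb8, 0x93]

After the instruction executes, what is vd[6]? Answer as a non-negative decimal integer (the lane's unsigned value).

128-bit reg / 16-bit elem → 8 lanes
whilelt: lane j active iff 0+j < 2 → j < 2 → 2 active
lane  0: add(0x04,0xc3) ⇒ 0xc7
lane  1: add(0x4e,0xc9) ⇒ 0x117
lane  2: tail/zero ⇒ 0x00
lane  3: tail/zero ⇒ 0x00
lane  4: tail/zero ⇒ 0x00
lane  5: tail/zero ⇒ 0x00
lane  6: tail/zero ⇒ 0x00
lane  7: tail/zero ⇒ 0x00

vd[6] = 0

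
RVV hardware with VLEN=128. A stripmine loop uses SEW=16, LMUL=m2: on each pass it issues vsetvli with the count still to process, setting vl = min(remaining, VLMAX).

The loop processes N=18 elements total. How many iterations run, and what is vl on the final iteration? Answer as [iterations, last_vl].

lanes per group: 128·2/16 = 16
iterations = ceil(18/16) = 2; final-pass vl = 2

[iterations, last_vl] = [2, 2]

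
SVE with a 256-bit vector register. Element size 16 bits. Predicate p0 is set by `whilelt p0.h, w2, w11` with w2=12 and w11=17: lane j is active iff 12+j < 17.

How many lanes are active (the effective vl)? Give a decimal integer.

vl = 5

register lanes = 256/16 = 16
p0[j] = (12+j < 17); true for j=0..4 → 5 lanes set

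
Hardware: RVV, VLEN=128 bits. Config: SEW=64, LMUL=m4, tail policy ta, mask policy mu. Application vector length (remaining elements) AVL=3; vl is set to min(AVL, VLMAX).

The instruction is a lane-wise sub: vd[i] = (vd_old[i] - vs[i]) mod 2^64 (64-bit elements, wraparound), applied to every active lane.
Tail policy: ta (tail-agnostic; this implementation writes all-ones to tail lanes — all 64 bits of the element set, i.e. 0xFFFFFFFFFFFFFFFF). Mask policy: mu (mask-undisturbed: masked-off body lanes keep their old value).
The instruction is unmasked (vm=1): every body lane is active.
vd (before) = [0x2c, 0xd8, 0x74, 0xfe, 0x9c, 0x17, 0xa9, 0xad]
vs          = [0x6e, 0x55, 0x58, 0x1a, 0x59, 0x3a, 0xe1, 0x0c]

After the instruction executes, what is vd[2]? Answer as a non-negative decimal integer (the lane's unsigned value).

VLMAX = VLEN×LMUL/SEW = 128×4/64 = 8
vl ← min(3, 8) = 3
  i=0: sub(0x2c,0x6e) → 18446744073709551550
  i=1: sub(0xd8,0x55) → 131
  i=2: sub(0x74,0x58) → 28
  i=3: tail/ones → 18446744073709551615
  i=4: tail/ones → 18446744073709551615
  i=5: tail/ones → 18446744073709551615
  i=6: tail/ones → 18446744073709551615
  i=7: tail/ones → 18446744073709551615

vd[2] = 28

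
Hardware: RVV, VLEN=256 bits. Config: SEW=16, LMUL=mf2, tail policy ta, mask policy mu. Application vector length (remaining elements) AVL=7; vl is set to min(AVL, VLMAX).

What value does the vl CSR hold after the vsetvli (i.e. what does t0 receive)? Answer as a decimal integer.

vl = 7

VLMAX = VLEN×LMUL/SEW = 256×1/2/16 = 8
AVL=7 ≤ VLMAX=8, so vl = 7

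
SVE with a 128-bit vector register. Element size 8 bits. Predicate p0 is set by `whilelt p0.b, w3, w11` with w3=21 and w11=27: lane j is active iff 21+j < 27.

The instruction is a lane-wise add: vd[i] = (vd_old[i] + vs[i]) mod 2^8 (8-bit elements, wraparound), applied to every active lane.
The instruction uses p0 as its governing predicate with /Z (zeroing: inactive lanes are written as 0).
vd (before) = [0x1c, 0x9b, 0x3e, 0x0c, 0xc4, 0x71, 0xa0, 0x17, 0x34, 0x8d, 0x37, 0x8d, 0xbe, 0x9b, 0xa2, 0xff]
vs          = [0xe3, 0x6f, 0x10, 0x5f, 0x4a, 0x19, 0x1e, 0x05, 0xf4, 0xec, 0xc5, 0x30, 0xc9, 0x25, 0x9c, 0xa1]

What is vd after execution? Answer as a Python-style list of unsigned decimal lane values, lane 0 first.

lane count: 128 div 8 = 16
whilelt: lane j active iff 21+j < 27 → j < 6 → 6 active
lane  0: add(0x1c,0xe3) ⇒ 0xff
lane  1: add(0x9b,0x6f) ⇒ 0x0a
lane  2: add(0x3e,0x10) ⇒ 0x4e
lane  3: add(0x0c,0x5f) ⇒ 0x6b
lane  4: add(0xc4,0x4a) ⇒ 0x0e
lane  5: add(0x71,0x19) ⇒ 0x8a
lane  6: tail/zero ⇒ 0x00
lane  7: tail/zero ⇒ 0x00
lane  8: tail/zero ⇒ 0x00
lane  9: tail/zero ⇒ 0x00
lane 10: tail/zero ⇒ 0x00
lane 11: tail/zero ⇒ 0x00
lane 12: tail/zero ⇒ 0x00
lane 13: tail/zero ⇒ 0x00
lane 14: tail/zero ⇒ 0x00
lane 15: tail/zero ⇒ 0x00

vd = [255, 10, 78, 107, 14, 138, 0, 0, 0, 0, 0, 0, 0, 0, 0, 0]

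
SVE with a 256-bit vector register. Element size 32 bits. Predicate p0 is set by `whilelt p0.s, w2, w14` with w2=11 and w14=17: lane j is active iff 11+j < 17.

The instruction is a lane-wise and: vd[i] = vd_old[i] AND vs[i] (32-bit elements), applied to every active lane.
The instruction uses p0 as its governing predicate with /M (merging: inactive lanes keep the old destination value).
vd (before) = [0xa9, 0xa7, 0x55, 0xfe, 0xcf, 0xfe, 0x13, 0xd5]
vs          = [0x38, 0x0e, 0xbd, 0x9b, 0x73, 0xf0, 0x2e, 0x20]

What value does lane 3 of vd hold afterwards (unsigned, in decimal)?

256-bit reg / 32-bit elem → 8 lanes
active while 11+j < 17, i.e. j ∈ [0,6) capped at 8 ⇒ 6
[0] and(0xa9,0x38) = 0x28
[1] and(0xa7,0x0e) = 0x06
[2] and(0x55,0xbd) = 0x15
[3] and(0xfe,0x9b) = 0x9a
[4] and(0xcf,0x73) = 0x43
[5] and(0xfe,0xf0) = 0xf0
[6] tail/keep = 0x13
[7] tail/keep = 0xd5

vd[3] = 154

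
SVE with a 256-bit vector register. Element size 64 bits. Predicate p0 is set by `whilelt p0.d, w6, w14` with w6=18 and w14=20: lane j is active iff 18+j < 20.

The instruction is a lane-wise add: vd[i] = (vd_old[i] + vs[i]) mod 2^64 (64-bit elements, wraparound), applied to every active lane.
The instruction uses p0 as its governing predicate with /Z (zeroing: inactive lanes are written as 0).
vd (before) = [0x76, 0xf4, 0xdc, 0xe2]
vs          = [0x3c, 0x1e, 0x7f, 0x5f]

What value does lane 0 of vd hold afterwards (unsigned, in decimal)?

vd[0] = 178

256-bit reg / 64-bit elem → 4 lanes
p0[j] = (18+j < 20); true for j=0..1 → 2 lanes set
  i=0: add(0x76,0x3c) → 178
  i=1: add(0xf4,0x1e) → 274
  i=2: tail/zero → 0
  i=3: tail/zero → 0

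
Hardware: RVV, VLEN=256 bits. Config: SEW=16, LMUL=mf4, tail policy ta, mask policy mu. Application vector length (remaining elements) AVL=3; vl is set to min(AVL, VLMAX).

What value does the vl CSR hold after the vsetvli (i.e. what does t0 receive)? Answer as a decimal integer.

vl = 3

VLMAX = (256 × 1/4) / 16 = 4 lanes
vl = min(AVL, VLMAX) = min(3, 4) = 3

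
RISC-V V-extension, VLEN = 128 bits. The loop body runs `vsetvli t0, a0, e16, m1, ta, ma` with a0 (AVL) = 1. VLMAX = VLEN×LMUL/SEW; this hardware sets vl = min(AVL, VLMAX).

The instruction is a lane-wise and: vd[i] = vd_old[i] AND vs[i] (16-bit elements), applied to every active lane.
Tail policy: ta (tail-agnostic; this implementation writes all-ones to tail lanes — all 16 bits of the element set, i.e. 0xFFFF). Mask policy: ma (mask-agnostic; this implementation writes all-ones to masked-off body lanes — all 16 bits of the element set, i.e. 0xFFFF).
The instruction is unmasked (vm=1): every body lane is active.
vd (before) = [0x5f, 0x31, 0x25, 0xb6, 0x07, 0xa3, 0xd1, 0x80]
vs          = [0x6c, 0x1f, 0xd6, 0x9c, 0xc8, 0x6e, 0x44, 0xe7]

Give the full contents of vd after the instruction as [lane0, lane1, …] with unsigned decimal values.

vd = [76, 65535, 65535, 65535, 65535, 65535, 65535, 65535]

VLMAX = (128 × 1) / 16 = 8 lanes
AVL=1 ≤ VLMAX=8, so vl = 1
  i=0: and(0x5f,0x6c) → 76
  i=1: tail/ones → 65535
  i=2: tail/ones → 65535
  i=3: tail/ones → 65535
  i=4: tail/ones → 65535
  i=5: tail/ones → 65535
  i=6: tail/ones → 65535
  i=7: tail/ones → 65535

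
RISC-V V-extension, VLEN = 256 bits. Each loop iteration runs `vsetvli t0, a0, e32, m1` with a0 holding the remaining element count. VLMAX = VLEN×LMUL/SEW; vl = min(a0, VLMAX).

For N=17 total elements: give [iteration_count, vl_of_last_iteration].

[iterations, last_vl] = [3, 1]

lanes per group: 256·1/32 = 8
17 elements at 8/iter → 3 passes, remainder 1 on the last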